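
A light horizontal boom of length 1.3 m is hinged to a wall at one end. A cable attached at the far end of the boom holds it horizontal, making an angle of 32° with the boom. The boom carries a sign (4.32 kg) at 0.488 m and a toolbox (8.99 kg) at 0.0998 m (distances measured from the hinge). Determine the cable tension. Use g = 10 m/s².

T ≈ 43.6 N

Taking torques about the hinge:
Sign: 4.32 × 10 = 43.2 N down at 0.488 m → arm 0.488 m, τ = 43.2 × 0.488 = 21.08 N·m clockwise.
Toolbox: 8.99 × 10 = 89.9 N down at 0.0998 m → arm 0.0998 m, τ = 89.9 × 0.0998 = 8.972 N·m clockwise.
Total clockwise load moment = 30.05 N·m.
The cable tension T acts at 1.3 m; only its component perpendicular to the boom, T sinθ, produces torque. sin 32° = 0.5299.
Στ = 0 ⇒ T × 1.3 × 0.5299 = 30.05 ⇒ T = 30.05 / 0.6889 = 43.6 N.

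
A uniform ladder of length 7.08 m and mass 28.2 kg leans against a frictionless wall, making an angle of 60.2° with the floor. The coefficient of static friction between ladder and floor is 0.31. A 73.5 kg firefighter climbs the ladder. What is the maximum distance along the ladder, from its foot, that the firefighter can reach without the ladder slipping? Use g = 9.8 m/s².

Sum moments about the foot of the ladder (the floor normal and friction both act there and drop out).
Ladder weight 28.2×9.8 = 276.4 N acts at 3.54 m along the ladder; its horizontal arm is 3.54·cos60.2° = 1.759 m → τ = 486.2 N·m clockwise.
Firefighter weight 73.5×9.8 = 720.3 N at distance d → arm d·cos60.2° → τ = 720.3·d·0.497 clockwise.
Wall normal N at the top has arm L sinθ = 6.144 m counterclockwise, so Στ = 0 gives N·6.144 = 486.2 + 358·d.
ΣFy = 0 ⇒ N_floor = 996.7 N, so the maximum friction is μ_s·N_floor = 0.31×996.7 = 309 N. ΣFx = 0 ⇒ N_wall = f, so at the slipping point N = 309 N.
Substituting: 309×6.144 = 486.2 + 358·d ⇒ d = (1898 − 486.2) / 358 = 3.94 m.

d ≈ 3.94 m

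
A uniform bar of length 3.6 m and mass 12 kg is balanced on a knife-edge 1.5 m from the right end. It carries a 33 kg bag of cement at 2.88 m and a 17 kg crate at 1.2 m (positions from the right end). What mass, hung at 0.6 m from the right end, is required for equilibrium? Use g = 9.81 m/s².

Take moments about the knife-edge (at 1.5 m from the right end).
Beam weight: 12 × 9.81 = 117.7 N down at 1.8 m → arm 0.3 m, τ = 117.7 × 0.3 = 35.31 N·m counterclockwise.
Bag of cement: 33 × 9.81 = 323.7 N down at 2.88 m → arm 1.38 m, τ = 323.7 × 1.38 = 446.7 N·m counterclockwise.
Crate: 17 × 9.81 = 166.8 N down at 1.2 m → arm 0.3 m, τ = 166.8 × 0.3 = 50.04 N·m clockwise.
Net moment of known loads = 432 N·m counterclockwise.
An unknown mass m at 0.6 m has arm 0.9 m; its moment is m·g·0.9 clockwise.
Στ = 0 ⇒ m × 9.81 × 0.9 = 432 ⇒ m = 432 / (9.81 × 0.9) = 48.9 kg.

m ≈ 48.9 kg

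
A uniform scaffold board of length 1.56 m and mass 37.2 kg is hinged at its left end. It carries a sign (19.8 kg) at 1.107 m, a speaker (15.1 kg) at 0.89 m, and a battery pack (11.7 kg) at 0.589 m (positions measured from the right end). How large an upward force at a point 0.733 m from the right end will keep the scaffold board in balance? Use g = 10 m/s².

Choose the left end as the axis so the unknown pivot reaction has zero arm there.
Beam weight: 37.2 × 10 = 372 N down at 0.78 m → arm 0.78 m, τ = 372 × 0.78 = 290.2 N·m clockwise.
Sign: 19.8 × 10 = 198 N down at 1.107 m → arm 0.453 m, τ = 198 × 0.453 = 89.69 N·m clockwise.
Speaker: 15.1 × 10 = 151 N down at 0.89 m → arm 0.67 m, τ = 151 × 0.67 = 101.2 N·m clockwise.
Battery pack: 11.7 × 10 = 117 N down at 0.589 m → arm 0.971 m, τ = 117 × 0.971 = 113.6 N·m clockwise.
Net moment of the loads = 594.7 N·m clockwise.
The upward force F acts at a point 0.733 m from the right end, arm 0.827 m, giving F × 0.827 counterclockwise.
Στ = 0 ⇒ F × 0.827 = 594.7 ⇒ F = 594.7 / 0.827 = 719 N.

F ≈ 719 N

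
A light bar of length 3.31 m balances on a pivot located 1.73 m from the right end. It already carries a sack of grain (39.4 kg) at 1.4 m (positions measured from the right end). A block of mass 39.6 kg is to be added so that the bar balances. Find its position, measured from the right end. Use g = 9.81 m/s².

x ≈ 2.06 m from the right end

Take moments about the pivot (at 1.73 m from the right end).
Sack of grain: 39.4 × 9.81 = 386.5 N down at 1.4 m → arm 0.33 m, τ = 386.5 × 0.33 = 127.5 N·m clockwise.
Net moment of existing loads = 127.5 N·m clockwise.
The block weighs 39.6 × 9.81 = 388.5 N and must supply an equal counterclockwise moment, so its lever arm about the pivot is 127.5 / 388.5 = 0.328 m.
That puts it at 1.73 + 0.328 = 2.06 m from the right end.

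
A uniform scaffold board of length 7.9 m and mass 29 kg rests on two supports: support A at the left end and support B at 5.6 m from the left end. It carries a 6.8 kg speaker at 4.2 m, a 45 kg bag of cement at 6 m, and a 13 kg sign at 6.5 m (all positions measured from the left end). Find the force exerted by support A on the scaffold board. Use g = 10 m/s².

R_A ≈ 49.4 N

Choose support B as the axis so its reaction then has zero moment arm.
Beam weight: 29 × 10 = 290 N down at 3.95 m → arm 1.65 m, τ = 290 × 1.65 = 478.5 N·m counterclockwise.
Speaker: 6.8 × 10 = 68 N down at 4.2 m → arm 1.4 m, τ = 68 × 1.4 = 95.2 N·m counterclockwise.
Bag of cement: 45 × 10 = 450 N down at 6 m → arm 0.4 m, τ = 450 × 0.4 = 180 N·m clockwise.
Sign: 13 × 10 = 130 N down at 6.5 m → arm 0.9 m, τ = 130 × 0.9 = 117 N·m clockwise.
Net load moment about support B = 276.7 N·m counterclockwise.
Reaction R at support A is upward at 0 m, arm 5.6 m → moment R × 5.6 clockwise.
Στ = 0 ⇒ R × 5.6 = 276.7 ⇒ R = 49.4 N.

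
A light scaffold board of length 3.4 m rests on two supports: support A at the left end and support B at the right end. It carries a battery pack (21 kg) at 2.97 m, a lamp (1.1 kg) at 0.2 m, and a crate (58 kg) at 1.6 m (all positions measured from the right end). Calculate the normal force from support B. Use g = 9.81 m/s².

Taking torques about support A:
Battery pack: 21 × 9.81 = 206 N down at 2.97 m → arm 0.43 m, τ = 206 × 0.43 = 88.58 N·m clockwise.
Lamp: 1.1 × 9.81 = 10.79 N down at 0.2 m → arm 3.2 m, τ = 10.79 × 3.2 = 34.53 N·m clockwise.
Crate: 58 × 9.81 = 569 N down at 1.6 m → arm 1.8 m, τ = 569 × 1.8 = 1024 N·m clockwise.
Net load moment about support A = 1147 N·m clockwise.
Reaction R at support B is upward at 0 m, arm 3.4 m → moment R × 3.4 counterclockwise.
Setting net torque to zero: R × 3.4 = 1147 → R = 337 N.

R_B ≈ 337 N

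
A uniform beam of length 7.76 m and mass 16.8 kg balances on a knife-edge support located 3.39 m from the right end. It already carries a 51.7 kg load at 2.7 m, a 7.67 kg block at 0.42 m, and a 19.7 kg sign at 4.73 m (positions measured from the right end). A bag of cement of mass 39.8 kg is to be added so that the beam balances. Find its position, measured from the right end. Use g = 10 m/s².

Taking torques about the knife-edge support (at 3.39 m from the right end):
Beam weight: 16.8 × 10 = 168 N down at 3.88 m → arm 0.49 m, τ = 168 × 0.49 = 82.32 N·m counterclockwise.
Load: 51.7 × 10 = 517 N down at 2.7 m → arm 0.69 m, τ = 517 × 0.69 = 356.7 N·m clockwise.
Block: 7.67 × 10 = 76.7 N down at 0.42 m → arm 2.97 m, τ = 76.7 × 2.97 = 227.8 N·m clockwise.
Sign: 19.7 × 10 = 197 N down at 4.73 m → arm 1.34 m, τ = 197 × 1.34 = 264 N·m counterclockwise.
Net moment of existing loads = 238.2 N·m clockwise.
The bag of cement weighs 39.8 × 10 = 398 N and must supply an equal counterclockwise moment, so its lever arm about the knife-edge support is 238.2 / 398 = 0.598 m.
That puts it at 3.39 + 0.598 = 3.99 m from the right end.

x ≈ 3.99 m from the right end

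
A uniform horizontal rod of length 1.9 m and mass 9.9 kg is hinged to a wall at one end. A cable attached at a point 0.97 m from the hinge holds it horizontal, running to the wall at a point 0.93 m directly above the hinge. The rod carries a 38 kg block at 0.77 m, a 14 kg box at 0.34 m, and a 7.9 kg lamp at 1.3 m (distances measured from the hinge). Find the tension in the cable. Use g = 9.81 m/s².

T ≈ 785 N

Sum moments about the hinge (the unknown hinge reaction has zero arm there).
Beam weight: 9.9 × 9.81 = 97.12 N down at 0.95 m → arm 0.95 m, τ = 97.12 × 0.95 = 92.26 N·m clockwise.
Block: 38 × 9.81 = 372.8 N down at 0.77 m → arm 0.77 m, τ = 372.8 × 0.77 = 287.1 N·m clockwise.
Box: 14 × 9.81 = 137.3 N down at 0.34 m → arm 0.34 m, τ = 137.3 × 0.34 = 46.68 N·m clockwise.
Lamp: 7.9 × 9.81 = 77.5 N down at 1.3 m → arm 1.3 m, τ = 77.5 × 1.3 = 100.8 N·m clockwise.
Total clockwise load moment = 526.8 N·m.
The cable tension T acts at 0.97 m; only its component perpendicular to the rod, T sinθ, produces torque. sinθ = h/√(h²+d²) = 0.93/√(0.93²+0.97²) = 0.6921.
For rotational equilibrium, T × 0.97 × 0.6921 = 526.8, so T = 526.8 / 0.6713 = 785 N.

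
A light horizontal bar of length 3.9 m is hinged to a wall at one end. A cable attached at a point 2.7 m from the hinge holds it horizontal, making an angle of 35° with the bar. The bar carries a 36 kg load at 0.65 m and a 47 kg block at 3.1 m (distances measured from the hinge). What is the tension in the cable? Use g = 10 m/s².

T ≈ 1090 N

Taking torques about the hinge:
Load: 36 × 10 = 360 N down at 0.65 m → arm 0.65 m, τ = 360 × 0.65 = 234 N·m clockwise.
Block: 47 × 10 = 470 N down at 3.1 m → arm 3.1 m, τ = 470 × 3.1 = 1457 N·m clockwise.
Total clockwise load moment = 1691 N·m.
The cable tension T acts at 2.7 m; only its component perpendicular to the bar, T sinθ, produces torque. sin 35° = 0.5736.
Setting net torque to zero: T × 2.7 × 0.5736 = 1691 → T = 1691 / 1.549 = 1090 N.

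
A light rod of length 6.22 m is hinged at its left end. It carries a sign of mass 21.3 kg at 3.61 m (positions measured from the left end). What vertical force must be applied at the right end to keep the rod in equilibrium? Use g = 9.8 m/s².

F ≈ 121 N

About the left end:
Sign: 21.3 × 9.8 = 208.7 N down at 3.61 m → arm 3.61 m, τ = 208.7 × 3.61 = 753.4 N·m clockwise.
Net moment of the loads = 753.4 N·m clockwise.
The upward force F acts at the right end, arm 6.22 m, giving F × 6.22 counterclockwise.
Στ = 0 ⇒ F × 6.22 = 753.4 ⇒ F = 753.4 / 6.22 = 121 N.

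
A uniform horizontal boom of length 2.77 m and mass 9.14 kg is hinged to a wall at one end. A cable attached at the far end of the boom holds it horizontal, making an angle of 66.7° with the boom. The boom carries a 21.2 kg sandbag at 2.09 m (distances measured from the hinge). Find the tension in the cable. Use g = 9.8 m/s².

Take moments about the hinge.
Beam weight: 9.14 × 9.8 = 89.57 N down at 1.385 m → arm 1.385 m, τ = 89.57 × 1.385 = 124.1 N·m clockwise.
Sandbag: 21.2 × 9.8 = 207.8 N down at 2.09 m → arm 2.09 m, τ = 207.8 × 2.09 = 434.3 N·m clockwise.
Total clockwise load moment = 558.4 N·m.
The cable tension T acts at 2.77 m; only its component perpendicular to the boom, T sinθ, produces torque. sin 66.7° = 0.9184.
Στ = 0 ⇒ T × 2.77 × 0.9184 = 558.4 ⇒ T = 558.4 / 2.544 = 219 N.

T ≈ 219 N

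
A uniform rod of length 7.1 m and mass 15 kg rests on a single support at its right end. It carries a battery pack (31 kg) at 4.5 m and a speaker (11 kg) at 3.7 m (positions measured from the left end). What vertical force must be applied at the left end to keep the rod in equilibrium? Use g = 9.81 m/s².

F ≈ 237 N

Take moments about the right end.
Beam weight: 15 × 9.81 = 147.2 N down at 3.55 m → arm 3.55 m, τ = 147.2 × 3.55 = 522.6 N·m counterclockwise.
Battery pack: 31 × 9.81 = 304.1 N down at 4.5 m → arm 2.6 m, τ = 304.1 × 2.6 = 790.7 N·m counterclockwise.
Speaker: 11 × 9.81 = 107.9 N down at 3.7 m → arm 3.4 m, τ = 107.9 × 3.4 = 366.9 N·m counterclockwise.
Net moment of the loads = 1680 N·m counterclockwise.
The upward force F acts at the left end, arm 7.1 m, giving F × 7.1 clockwise.
Balancing moments: F × 7.1 = 1680, giving F = 1680 / 7.1 = 237 N.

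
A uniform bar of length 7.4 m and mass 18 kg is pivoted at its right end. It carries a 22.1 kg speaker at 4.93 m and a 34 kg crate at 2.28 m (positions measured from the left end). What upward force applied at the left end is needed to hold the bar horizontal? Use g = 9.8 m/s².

F ≈ 391 N

Take moments about the right end.
Beam weight: 18 × 9.8 = 176.4 N down at 3.7 m → arm 3.7 m, τ = 176.4 × 3.7 = 652.7 N·m counterclockwise.
Speaker: 22.1 × 9.8 = 216.6 N down at 4.93 m → arm 2.47 m, τ = 216.6 × 2.47 = 535 N·m counterclockwise.
Crate: 34 × 9.8 = 333.2 N down at 2.28 m → arm 5.12 m, τ = 333.2 × 5.12 = 1706 N·m counterclockwise.
Net moment of the loads = 2894 N·m counterclockwise.
The upward force F acts at the left end, arm 7.4 m, giving F × 7.4 clockwise.
Στ = 0 ⇒ F × 7.4 = 2894 ⇒ F = 2894 / 7.4 = 391 N.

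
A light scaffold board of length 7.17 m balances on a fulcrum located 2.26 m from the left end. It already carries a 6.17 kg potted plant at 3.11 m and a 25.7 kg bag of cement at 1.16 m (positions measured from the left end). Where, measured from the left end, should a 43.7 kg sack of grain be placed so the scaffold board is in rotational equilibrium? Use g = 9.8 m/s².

x ≈ 2.79 m from the left end

Choose the fulcrum (at 2.26 m from the left end) as the axis so the support reaction has zero arm there.
Potted plant: 6.17 × 9.8 = 60.47 N down at 3.11 m → arm 0.85 m, τ = 60.47 × 0.85 = 51.4 N·m clockwise.
Bag of cement: 25.7 × 9.8 = 251.9 N down at 1.16 m → arm 1.1 m, τ = 251.9 × 1.1 = 277.1 N·m counterclockwise.
Net moment of existing loads = 225.7 N·m counterclockwise.
The sack of grain weighs 43.7 × 9.8 = 428.3 N and must supply an equal clockwise moment, so its lever arm about the fulcrum is 225.7 / 428.3 = 0.527 m.
That puts it at 2.26 + 0.527 = 2.79 m from the left end.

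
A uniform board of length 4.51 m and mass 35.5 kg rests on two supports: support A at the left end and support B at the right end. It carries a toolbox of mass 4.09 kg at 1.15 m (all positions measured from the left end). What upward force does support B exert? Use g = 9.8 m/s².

R_B ≈ 184 N

Choose support A as the axis so its reaction then has zero moment arm.
Beam weight: 35.5 × 9.8 = 347.9 N down at 2.255 m → arm 2.255 m, τ = 347.9 × 2.255 = 784.5 N·m clockwise.
Toolbox: 4.09 × 9.8 = 40.08 N down at 1.15 m → arm 1.15 m, τ = 40.08 × 1.15 = 46.09 N·m clockwise.
Net load moment about support A = 830.6 N·m clockwise.
Reaction R at support B is upward at 4.51 m, arm 4.51 m → moment R × 4.51 counterclockwise.
Balancing moments: R × 4.51 = 830.6, giving R = 184 N.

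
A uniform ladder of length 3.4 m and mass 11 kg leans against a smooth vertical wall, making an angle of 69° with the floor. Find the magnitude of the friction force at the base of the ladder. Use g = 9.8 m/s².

Sum moments about the foot of the ladder (the floor normal and friction both act there and drop out).
Ladder weight 11×9.8 = 107.8 N acts at 1.7 m along the ladder; its horizontal arm is 1.7·cos69° = 0.6092 m → τ = 65.67 N·m clockwise.
Wall normal N acts horizontally at the top; its moment arm is the height L sinθ = 3.4·sin69° = 3.174 m, counterclockwise.
Στ = 0 ⇒ N × 3.174 = 65.67 ⇒ N = 20.7 N.
ΣFx = 0: friction at the foot balances the wall's push, so f = N_wall = 20.7 N.

f ≈ 20.7 N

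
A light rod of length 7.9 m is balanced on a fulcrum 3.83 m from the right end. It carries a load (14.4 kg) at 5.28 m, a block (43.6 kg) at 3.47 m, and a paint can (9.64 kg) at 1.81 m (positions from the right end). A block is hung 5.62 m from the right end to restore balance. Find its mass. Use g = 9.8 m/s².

Take moments about the fulcrum (at 3.83 m from the right end).
Load: 14.4 × 9.8 = 141.1 N down at 5.28 m → arm 1.45 m, τ = 141.1 × 1.45 = 204.6 N·m counterclockwise.
Block: 43.6 × 9.8 = 427.3 N down at 3.47 m → arm 0.36 m, τ = 427.3 × 0.36 = 153.8 N·m clockwise.
Paint can: 9.64 × 9.8 = 94.47 N down at 1.81 m → arm 2.02 m, τ = 94.47 × 2.02 = 190.8 N·m clockwise.
Net moment of known loads = 140 N·m clockwise.
An unknown mass m at 5.62 m has arm 1.79 m; its moment is m·g·1.79 counterclockwise.
Στ = 0 ⇒ m × 9.8 × 1.79 = 140 ⇒ m = 140 / (9.8 × 1.79) = 7.98 kg.

m ≈ 7.98 kg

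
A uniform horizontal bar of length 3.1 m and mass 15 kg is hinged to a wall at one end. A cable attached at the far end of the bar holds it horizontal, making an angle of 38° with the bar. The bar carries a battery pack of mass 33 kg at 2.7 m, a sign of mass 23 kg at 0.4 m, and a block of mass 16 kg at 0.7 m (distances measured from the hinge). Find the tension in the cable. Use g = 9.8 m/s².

T ≈ 682 N

Taking torques about the hinge:
Beam weight: 15 × 9.8 = 147 N down at 1.55 m → arm 1.55 m, τ = 147 × 1.55 = 227.8 N·m clockwise.
Battery pack: 33 × 9.8 = 323.4 N down at 2.7 m → arm 2.7 m, τ = 323.4 × 2.7 = 873.2 N·m clockwise.
Sign: 23 × 9.8 = 225.4 N down at 0.4 m → arm 0.4 m, τ = 225.4 × 0.4 = 90.16 N·m clockwise.
Block: 16 × 9.8 = 156.8 N down at 0.7 m → arm 0.7 m, τ = 156.8 × 0.7 = 109.8 N·m clockwise.
Total clockwise load moment = 1301 N·m.
The cable tension T acts at 3.1 m; only its component perpendicular to the bar, T sinθ, produces torque. sin 38° = 0.6157.
For rotational equilibrium, T × 3.1 × 0.6157 = 1301, so T = 1301 / 1.909 = 682 N.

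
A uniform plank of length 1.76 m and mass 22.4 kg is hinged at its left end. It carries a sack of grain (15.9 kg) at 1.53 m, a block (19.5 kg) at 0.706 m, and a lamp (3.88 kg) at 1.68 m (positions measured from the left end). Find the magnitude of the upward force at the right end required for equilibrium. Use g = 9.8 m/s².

F ≈ 358 N

About the left end:
Beam weight: 22.4 × 9.8 = 219.5 N down at 0.88 m → arm 0.88 m, τ = 219.5 × 0.88 = 193.2 N·m clockwise.
Sack of grain: 15.9 × 9.8 = 155.8 N down at 1.53 m → arm 1.53 m, τ = 155.8 × 1.53 = 238.4 N·m clockwise.
Block: 19.5 × 9.8 = 191.1 N down at 0.706 m → arm 0.706 m, τ = 191.1 × 0.706 = 134.9 N·m clockwise.
Lamp: 3.88 × 9.8 = 38.02 N down at 1.68 m → arm 1.68 m, τ = 38.02 × 1.68 = 63.87 N·m clockwise.
Net moment of the loads = 630.4 N·m clockwise.
The upward force F acts at the right end, arm 1.76 m, giving F × 1.76 counterclockwise.
Balancing moments: F × 1.76 = 630.4, giving F = 630.4 / 1.76 = 358 N.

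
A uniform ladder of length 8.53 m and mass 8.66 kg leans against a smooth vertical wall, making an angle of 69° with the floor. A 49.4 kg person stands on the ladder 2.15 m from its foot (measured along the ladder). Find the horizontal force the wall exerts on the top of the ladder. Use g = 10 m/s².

About the foot of the ladder:
Ladder weight 8.66×10 = 86.6 N acts at 4.265 m along the ladder; its horizontal arm is 4.265·cos69° = 1.528 m → τ = 132.3 N·m clockwise.
Person: 49.4×10 = 494 N at 2.15 m → arm 0.7705 m → τ = 380.6 N·m clockwise.
Wall normal N acts horizontally at the top; its moment arm is the height L sinθ = 8.53·sin69° = 7.963 m, counterclockwise.
Balancing moments: N × 7.963 = 512.9, giving N = 64.4 N.

N_wall ≈ 64.4 N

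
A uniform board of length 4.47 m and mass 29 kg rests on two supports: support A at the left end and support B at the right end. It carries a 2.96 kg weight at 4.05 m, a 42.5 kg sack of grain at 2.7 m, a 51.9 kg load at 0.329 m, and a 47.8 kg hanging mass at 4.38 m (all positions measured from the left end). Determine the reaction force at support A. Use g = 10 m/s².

R_A ≈ 806 N

Take moments about support B.
Beam weight: 29 × 10 = 290 N down at 2.235 m → arm 2.235 m, τ = 290 × 2.235 = 648.1 N·m counterclockwise.
Weight: 2.96 × 10 = 29.6 N down at 4.05 m → arm 0.42 m, τ = 29.6 × 0.42 = 12.43 N·m counterclockwise.
Sack of grain: 42.5 × 10 = 425 N down at 2.7 m → arm 1.77 m, τ = 425 × 1.77 = 752.2 N·m counterclockwise.
Load: 51.9 × 10 = 519 N down at 0.329 m → arm 4.141 m, τ = 519 × 4.141 = 2149 N·m counterclockwise.
Hanging mass: 47.8 × 10 = 478 N down at 4.38 m → arm 0.09 m, τ = 478 × 0.09 = 43.02 N·m counterclockwise.
Net load moment about support B = 3605 N·m counterclockwise.
Reaction R at support A is upward at 0 m, arm 4.47 m → moment R × 4.47 clockwise.
Balancing moments: R × 4.47 = 3605, giving R = 806 N.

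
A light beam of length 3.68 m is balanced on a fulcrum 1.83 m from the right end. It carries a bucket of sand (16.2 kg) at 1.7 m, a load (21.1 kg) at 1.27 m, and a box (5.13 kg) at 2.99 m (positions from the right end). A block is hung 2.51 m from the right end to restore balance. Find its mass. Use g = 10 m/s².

About the fulcrum (at 1.83 m from the right end):
Bucket of sand: 16.2 × 10 = 162 N down at 1.7 m → arm 0.13 m, τ = 162 × 0.13 = 21.06 N·m clockwise.
Load: 21.1 × 10 = 211 N down at 1.27 m → arm 0.56 m, τ = 211 × 0.56 = 118.2 N·m clockwise.
Box: 5.13 × 10 = 51.3 N down at 2.99 m → arm 1.16 m, τ = 51.3 × 1.16 = 59.51 N·m counterclockwise.
Net moment of known loads = 79.75 N·m clockwise.
An unknown mass m at 2.51 m has arm 0.68 m; its moment is m·g·0.68 counterclockwise.
Στ = 0 ⇒ m × 10 × 0.68 = 79.75 ⇒ m = 79.75 / (10 × 0.68) = 11.7 kg.

m ≈ 11.7 kg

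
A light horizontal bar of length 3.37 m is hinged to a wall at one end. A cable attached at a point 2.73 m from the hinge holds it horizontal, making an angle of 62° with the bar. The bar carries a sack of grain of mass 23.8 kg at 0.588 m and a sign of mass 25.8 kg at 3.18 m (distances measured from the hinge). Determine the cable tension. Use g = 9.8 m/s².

T ≈ 390 N

About the hinge:
Sack of grain: 23.8 × 9.8 = 233.2 N down at 0.588 m → arm 0.588 m, τ = 233.2 × 0.588 = 137.1 N·m clockwise.
Sign: 25.8 × 9.8 = 252.8 N down at 3.18 m → arm 3.18 m, τ = 252.8 × 3.18 = 803.9 N·m clockwise.
Total clockwise load moment = 941 N·m.
The cable tension T acts at 2.73 m; only its component perpendicular to the bar, T sinθ, produces torque. sin 62° = 0.8829.
Στ = 0 ⇒ T × 2.73 × 0.8829 = 941 ⇒ T = 941 / 2.41 = 390 N.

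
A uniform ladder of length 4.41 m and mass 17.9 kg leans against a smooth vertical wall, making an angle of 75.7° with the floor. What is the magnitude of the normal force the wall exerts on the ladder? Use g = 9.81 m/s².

Sum moments about the foot of the ladder (the floor normal and friction both act there and drop out).
Ladder weight 17.9×9.81 = 175.6 N acts at 2.205 m along the ladder; its horizontal arm is 2.205·cos75.7° = 0.5446 m → τ = 95.63 N·m clockwise.
Wall normal N acts horizontally at the top; its moment arm is the height L sinθ = 4.41·sin75.7° = 4.273 m, counterclockwise.
Balancing moments: N × 4.273 = 95.63, giving N = 22.4 N.

N_wall ≈ 22.4 N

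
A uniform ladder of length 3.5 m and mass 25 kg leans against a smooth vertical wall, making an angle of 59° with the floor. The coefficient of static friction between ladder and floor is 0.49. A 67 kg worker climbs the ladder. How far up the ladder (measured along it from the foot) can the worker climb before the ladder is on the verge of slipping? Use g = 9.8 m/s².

Taking torques about the foot of the ladder:
Ladder weight 25×9.8 = 245 N acts at 1.75 m along the ladder; its horizontal arm is 1.75·cos59° = 0.9013 m → τ = 220.8 N·m clockwise.
Worker weight 67×9.8 = 656.6 N at distance d → arm d·cos59° → τ = 656.6·d·0.515 clockwise.
Wall normal N at the top has arm L sinθ = 3 m counterclockwise, so Στ = 0 gives N·3 = 220.8 + 338.1·d.
ΣFy = 0 ⇒ N_floor = 901.6 N, so the maximum friction is μ_s·N_floor = 0.49×901.6 = 441.8 N. ΣFx = 0 ⇒ N_wall = f, so at the slipping point N = 441.8 N.
Substituting: 441.8×3 = 220.8 + 338.1·d ⇒ d = (1325 − 220.8) / 338.1 = 3.27 m.

d ≈ 3.27 m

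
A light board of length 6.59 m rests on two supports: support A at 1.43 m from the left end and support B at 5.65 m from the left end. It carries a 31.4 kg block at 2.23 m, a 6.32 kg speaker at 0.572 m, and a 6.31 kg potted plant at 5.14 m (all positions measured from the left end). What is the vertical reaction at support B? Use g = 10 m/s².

R_B ≈ 102 N

About support A:
Block: 31.4 × 10 = 314 N down at 2.23 m → arm 0.8 m, τ = 314 × 0.8 = 251.2 N·m clockwise.
Speaker: 6.32 × 10 = 63.2 N down at 0.572 m → arm 0.858 m, τ = 63.2 × 0.858 = 54.23 N·m counterclockwise.
Potted plant: 6.31 × 10 = 63.1 N down at 5.14 m → arm 3.71 m, τ = 63.1 × 3.71 = 234.1 N·m clockwise.
Net load moment about support A = 431.1 N·m clockwise.
Reaction R at support B is upward at 5.65 m, arm 4.22 m → moment R × 4.22 counterclockwise.
For rotational equilibrium, R × 4.22 = 431.1, so R = 102 N.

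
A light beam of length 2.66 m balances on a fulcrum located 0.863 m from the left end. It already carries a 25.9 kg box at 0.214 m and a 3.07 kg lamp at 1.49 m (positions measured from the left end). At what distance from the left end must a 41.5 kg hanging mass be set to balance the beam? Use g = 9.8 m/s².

x ≈ 1.22 m from the left end

Sum moments about the fulcrum (at 0.863 m from the left end) (the support reaction has zero arm there).
Box: 25.9 × 9.8 = 253.8 N down at 0.214 m → arm 0.649 m, τ = 253.8 × 0.649 = 164.7 N·m counterclockwise.
Lamp: 3.07 × 9.8 = 30.09 N down at 1.49 m → arm 0.627 m, τ = 30.09 × 0.627 = 18.87 N·m clockwise.
Net moment of existing loads = 145.8 N·m counterclockwise.
The hanging mass weighs 41.5 × 9.8 = 406.7 N and must supply an equal clockwise moment, so its lever arm about the fulcrum is 145.8 / 406.7 = 0.358 m.
That puts it at 0.863 + 0.358 = 1.22 m from the left end.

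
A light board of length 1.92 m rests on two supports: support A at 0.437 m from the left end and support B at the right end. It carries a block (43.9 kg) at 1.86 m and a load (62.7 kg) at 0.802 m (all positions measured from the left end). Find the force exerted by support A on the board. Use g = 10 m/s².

R_A ≈ 490 N

Sum moments about support B (its reaction then has zero moment arm).
Block: 43.9 × 10 = 439 N down at 1.86 m → arm 0.06 m, τ = 439 × 0.06 = 26.34 N·m counterclockwise.
Load: 62.7 × 10 = 627 N down at 0.802 m → arm 1.118 m, τ = 627 × 1.118 = 701 N·m counterclockwise.
Net load moment about support B = 727.3 N·m counterclockwise.
Reaction R at support A is upward at 0.437 m, arm 1.483 m → moment R × 1.483 clockwise.
For rotational equilibrium, R × 1.483 = 727.3, so R = 490 N.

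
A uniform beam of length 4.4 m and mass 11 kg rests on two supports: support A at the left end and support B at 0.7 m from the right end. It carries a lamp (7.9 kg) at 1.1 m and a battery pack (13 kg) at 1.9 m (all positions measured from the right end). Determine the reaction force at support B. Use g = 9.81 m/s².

Take moments about support A.
Beam weight: 11 × 9.81 = 107.9 N down at 2.2 m → arm 2.2 m, τ = 107.9 × 2.2 = 237.4 N·m clockwise.
Lamp: 7.9 × 9.81 = 77.5 N down at 1.1 m → arm 3.3 m, τ = 77.5 × 3.3 = 255.8 N·m clockwise.
Battery pack: 13 × 9.81 = 127.5 N down at 1.9 m → arm 2.5 m, τ = 127.5 × 2.5 = 318.8 N·m clockwise.
Net load moment about support A = 812 N·m clockwise.
Reaction R at support B is upward at 0.7 m, arm 3.7 m → moment R × 3.7 counterclockwise.
Balancing moments: R × 3.7 = 812, giving R = 219 N.

R_B ≈ 219 N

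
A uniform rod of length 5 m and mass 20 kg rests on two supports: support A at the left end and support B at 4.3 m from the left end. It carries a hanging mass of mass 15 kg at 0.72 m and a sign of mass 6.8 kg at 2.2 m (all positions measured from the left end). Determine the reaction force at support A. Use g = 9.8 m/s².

Taking torques about support B:
Beam weight: 20 × 9.8 = 196 N down at 2.5 m → arm 1.8 m, τ = 196 × 1.8 = 352.8 N·m counterclockwise.
Hanging mass: 15 × 9.8 = 147 N down at 0.72 m → arm 3.58 m, τ = 147 × 3.58 = 526.3 N·m counterclockwise.
Sign: 6.8 × 9.8 = 66.64 N down at 2.2 m → arm 2.1 m, τ = 66.64 × 2.1 = 139.9 N·m counterclockwise.
Net load moment about support B = 1019 N·m counterclockwise.
Reaction R at support A is upward at 0 m, arm 4.3 m → moment R × 4.3 clockwise.
Balancing moments: R × 4.3 = 1019, giving R = 237 N.

R_A ≈ 237 N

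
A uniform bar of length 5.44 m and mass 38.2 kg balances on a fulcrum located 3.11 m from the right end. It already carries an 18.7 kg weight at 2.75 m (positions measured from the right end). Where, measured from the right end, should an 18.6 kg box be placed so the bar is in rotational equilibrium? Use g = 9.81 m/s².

x ≈ 4.27 m from the right end

About the fulcrum (at 3.11 m from the right end):
Beam weight: 38.2 × 9.81 = 374.7 N down at 2.72 m → arm 0.39 m, τ = 374.7 × 0.39 = 146.1 N·m clockwise.
Weight: 18.7 × 9.81 = 183.4 N down at 2.75 m → arm 0.36 m, τ = 183.4 × 0.36 = 66.02 N·m clockwise.
Net moment of existing loads = 212.1 N·m clockwise.
The box weighs 18.6 × 9.81 = 182.5 N and must supply an equal counterclockwise moment, so its lever arm about the fulcrum is 212.1 / 182.5 = 1.16 m.
That puts it at 3.11 + 1.16 = 4.27 m from the right end.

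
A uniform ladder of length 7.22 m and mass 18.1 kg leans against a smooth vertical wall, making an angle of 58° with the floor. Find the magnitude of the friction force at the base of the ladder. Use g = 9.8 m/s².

f ≈ 55.4 N

About the foot of the ladder:
Ladder weight 18.1×9.8 = 177.4 N acts at 3.61 m along the ladder; its horizontal arm is 3.61·cos58° = 1.913 m → τ = 339.4 N·m clockwise.
Wall normal N acts horizontally at the top; its moment arm is the height L sinθ = 7.22·sin58° = 6.123 m, counterclockwise.
For rotational equilibrium, N × 6.123 = 339.4, so N = 55.4 N.
ΣFx = 0: friction at the foot balances the wall's push, so f = N_wall = 55.4 N.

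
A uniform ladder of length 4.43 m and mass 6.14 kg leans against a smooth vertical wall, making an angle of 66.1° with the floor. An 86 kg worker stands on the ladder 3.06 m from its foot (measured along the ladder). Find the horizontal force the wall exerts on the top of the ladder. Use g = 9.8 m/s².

N_wall ≈ 271 N

About the foot of the ladder:
Ladder weight 6.14×9.8 = 60.17 N acts at 2.215 m along the ladder; its horizontal arm is 2.215·cos66.1° = 0.8974 m → τ = 54 N·m clockwise.
Worker: 86×9.8 = 842.8 N at 3.06 m → arm 1.24 m → τ = 1045 N·m clockwise.
Wall normal N acts horizontally at the top; its moment arm is the height L sinθ = 4.43·sin66.1° = 4.05 m, counterclockwise.
For rotational equilibrium, N × 4.05 = 1099, so N = 271 N.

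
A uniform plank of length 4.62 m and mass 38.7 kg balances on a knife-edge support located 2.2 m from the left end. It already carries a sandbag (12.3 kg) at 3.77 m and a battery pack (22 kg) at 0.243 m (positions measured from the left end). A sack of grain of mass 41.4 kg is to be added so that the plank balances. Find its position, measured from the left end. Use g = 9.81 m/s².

Taking torques about the knife-edge support (at 2.2 m from the left end):
Beam weight: 38.7 × 9.81 = 379.6 N down at 2.31 m → arm 0.11 m, τ = 379.6 × 0.11 = 41.76 N·m clockwise.
Sandbag: 12.3 × 9.81 = 120.7 N down at 3.77 m → arm 1.57 m, τ = 120.7 × 1.57 = 189.5 N·m clockwise.
Battery pack: 22 × 9.81 = 215.8 N down at 0.243 m → arm 1.957 m, τ = 215.8 × 1.957 = 422.3 N·m counterclockwise.
Net moment of existing loads = 191 N·m counterclockwise.
The sack of grain weighs 41.4 × 9.81 = 406.1 N and must supply an equal clockwise moment, so its lever arm about the knife-edge support is 191 / 406.1 = 0.47 m.
That puts it at 2.2 + 0.47 = 2.67 m from the left end.

x ≈ 2.67 m from the left end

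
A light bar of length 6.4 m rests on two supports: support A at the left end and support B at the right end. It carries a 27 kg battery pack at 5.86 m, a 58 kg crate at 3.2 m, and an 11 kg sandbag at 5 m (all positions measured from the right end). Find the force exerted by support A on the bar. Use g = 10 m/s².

R_A ≈ 623 N

Take moments about support B.
Battery pack: 27 × 10 = 270 N down at 5.86 m → arm 5.86 m, τ = 270 × 5.86 = 1582 N·m counterclockwise.
Crate: 58 × 10 = 580 N down at 3.2 m → arm 3.2 m, τ = 580 × 3.2 = 1856 N·m counterclockwise.
Sandbag: 11 × 10 = 110 N down at 5 m → arm 5 m, τ = 110 × 5 = 550 N·m counterclockwise.
Net load moment about support B = 3988 N·m counterclockwise.
Reaction R at support A is upward at 6.4 m, arm 6.4 m → moment R × 6.4 clockwise.
For rotational equilibrium, R × 6.4 = 3988, so R = 623 N.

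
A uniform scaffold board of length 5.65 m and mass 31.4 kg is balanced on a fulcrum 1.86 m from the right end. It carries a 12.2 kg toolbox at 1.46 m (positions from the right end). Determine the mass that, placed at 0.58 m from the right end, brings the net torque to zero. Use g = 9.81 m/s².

Taking torques about the fulcrum (at 1.86 m from the right end):
Beam weight: 31.4 × 9.81 = 308 N down at 2.825 m → arm 0.965 m, τ = 308 × 0.965 = 297.2 N·m counterclockwise.
Toolbox: 12.2 × 9.81 = 119.7 N down at 1.46 m → arm 0.4 m, τ = 119.7 × 0.4 = 47.88 N·m clockwise.
Net moment of known loads = 249.3 N·m counterclockwise.
An unknown mass m at 0.58 m has arm 1.28 m; its moment is m·g·1.28 clockwise.
Balancing moments: m × 9.81 × 1.28 = 249.3, giving m = 249.3 / (9.81 × 1.28) = 19.9 kg.

m ≈ 19.9 kg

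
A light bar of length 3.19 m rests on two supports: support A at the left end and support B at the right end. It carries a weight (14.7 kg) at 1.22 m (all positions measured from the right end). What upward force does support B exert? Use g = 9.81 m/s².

R_B ≈ 89.1 N

Take moments about support A.
Weight: 14.7 × 9.81 = 144.2 N down at 1.22 m → arm 1.97 m, τ = 144.2 × 1.97 = 284.1 N·m clockwise.
Net load moment about support A = 284.1 N·m clockwise.
Reaction R at support B is upward at 0 m, arm 3.19 m → moment R × 3.19 counterclockwise.
For rotational equilibrium, R × 3.19 = 284.1, so R = 89.1 N.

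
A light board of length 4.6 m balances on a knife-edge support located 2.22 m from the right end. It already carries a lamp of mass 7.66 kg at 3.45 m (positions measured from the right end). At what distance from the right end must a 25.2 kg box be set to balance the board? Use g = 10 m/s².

x ≈ 1.85 m from the right end

Sum moments about the knife-edge support (at 2.22 m from the right end) (the support reaction has zero arm there).
Lamp: 7.66 × 10 = 76.6 N down at 3.45 m → arm 1.23 m, τ = 76.6 × 1.23 = 94.22 N·m counterclockwise.
Net moment of existing loads = 94.22 N·m counterclockwise.
The box weighs 25.2 × 10 = 252 N and must supply an equal clockwise moment, so its lever arm about the knife-edge support is 94.22 / 252 = 0.374 m.
That puts it at 2.22 − 0.374 = 1.85 m from the right end.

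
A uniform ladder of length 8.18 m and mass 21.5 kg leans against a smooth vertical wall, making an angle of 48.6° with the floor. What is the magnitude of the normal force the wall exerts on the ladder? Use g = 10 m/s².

N_wall ≈ 94.8 N

Take moments about the foot of the ladder.
Ladder weight 21.5×10 = 215 N acts at 4.09 m along the ladder; its horizontal arm is 4.09·cos48.6° = 2.705 m → τ = 581.6 N·m clockwise.
Wall normal N acts horizontally at the top; its moment arm is the height L sinθ = 8.18·sin48.6° = 6.136 m, counterclockwise.
Balancing moments: N × 6.136 = 581.6, giving N = 94.8 N.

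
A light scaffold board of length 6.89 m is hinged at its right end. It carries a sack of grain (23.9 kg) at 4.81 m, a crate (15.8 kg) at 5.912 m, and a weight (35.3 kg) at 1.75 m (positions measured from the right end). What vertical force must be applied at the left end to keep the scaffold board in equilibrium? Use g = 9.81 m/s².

About the right end:
Sack of grain: 23.9 × 9.81 = 234.5 N down at 4.81 m → arm 4.81 m, τ = 234.5 × 4.81 = 1128 N·m counterclockwise.
Crate: 15.8 × 9.81 = 155 N down at 5.912 m → arm 5.912 m, τ = 155 × 5.912 = 916.4 N·m counterclockwise.
Weight: 35.3 × 9.81 = 346.3 N down at 1.75 m → arm 1.75 m, τ = 346.3 × 1.75 = 606 N·m counterclockwise.
Net moment of the loads = 2650 N·m counterclockwise.
The upward force F acts at the left end, arm 6.89 m, giving F × 6.89 clockwise.
Setting net torque to zero: F × 6.89 = 2650 → F = 2650 / 6.89 = 385 N.

F ≈ 385 N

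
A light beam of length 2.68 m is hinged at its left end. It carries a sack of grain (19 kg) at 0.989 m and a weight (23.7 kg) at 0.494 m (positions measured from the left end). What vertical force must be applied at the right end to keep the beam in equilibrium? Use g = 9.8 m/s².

F ≈ 112 N

Taking torques about the left end:
Sack of grain: 19 × 9.8 = 186.2 N down at 0.989 m → arm 0.989 m, τ = 186.2 × 0.989 = 184.2 N·m clockwise.
Weight: 23.7 × 9.8 = 232.3 N down at 0.494 m → arm 0.494 m, τ = 232.3 × 0.494 = 114.8 N·m clockwise.
Net moment of the loads = 299 N·m clockwise.
The upward force F acts at the right end, arm 2.68 m, giving F × 2.68 counterclockwise.
For rotational equilibrium, F × 2.68 = 299, so F = 299 / 2.68 = 112 N.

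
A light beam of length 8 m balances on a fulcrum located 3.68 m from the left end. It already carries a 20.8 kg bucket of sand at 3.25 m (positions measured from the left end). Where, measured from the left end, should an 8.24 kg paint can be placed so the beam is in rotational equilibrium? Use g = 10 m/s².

x ≈ 4.77 m from the left end

Taking torques about the fulcrum (at 3.68 m from the left end):
Bucket of sand: 20.8 × 10 = 208 N down at 3.25 m → arm 0.43 m, τ = 208 × 0.43 = 89.44 N·m counterclockwise.
Net moment of existing loads = 89.44 N·m counterclockwise.
The paint can weighs 8.24 × 10 = 82.4 N and must supply an equal clockwise moment, so its lever arm about the fulcrum is 89.44 / 82.4 = 1.09 m.
That puts it at 3.68 + 1.09 = 4.77 m from the left end.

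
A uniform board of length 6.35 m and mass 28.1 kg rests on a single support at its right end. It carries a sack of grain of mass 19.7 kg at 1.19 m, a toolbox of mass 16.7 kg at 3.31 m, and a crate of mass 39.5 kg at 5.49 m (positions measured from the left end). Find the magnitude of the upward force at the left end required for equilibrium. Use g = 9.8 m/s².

F ≈ 425 N

Sum moments about the right end (the unknown pivot reaction has zero arm there).
Beam weight: 28.1 × 9.8 = 275.4 N down at 3.175 m → arm 3.175 m, τ = 275.4 × 3.175 = 874.4 N·m counterclockwise.
Sack of grain: 19.7 × 9.8 = 193.1 N down at 1.19 m → arm 5.16 m, τ = 193.1 × 5.16 = 996.4 N·m counterclockwise.
Toolbox: 16.7 × 9.8 = 163.7 N down at 3.31 m → arm 3.04 m, τ = 163.7 × 3.04 = 497.6 N·m counterclockwise.
Crate: 39.5 × 9.8 = 387.1 N down at 5.49 m → arm 0.86 m, τ = 387.1 × 0.86 = 332.9 N·m counterclockwise.
Net moment of the loads = 2701 N·m counterclockwise.
The upward force F acts at the left end, arm 6.35 m, giving F × 6.35 clockwise.
Balancing moments: F × 6.35 = 2701, giving F = 2701 / 6.35 = 425 N.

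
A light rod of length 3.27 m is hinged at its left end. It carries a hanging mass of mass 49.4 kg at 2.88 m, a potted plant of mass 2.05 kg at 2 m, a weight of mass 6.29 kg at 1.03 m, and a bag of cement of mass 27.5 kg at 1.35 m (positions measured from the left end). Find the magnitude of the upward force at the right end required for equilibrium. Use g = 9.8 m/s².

Taking torques about the left end:
Hanging mass: 49.4 × 9.8 = 484.1 N down at 2.88 m → arm 2.88 m, τ = 484.1 × 2.88 = 1394 N·m clockwise.
Potted plant: 2.05 × 9.8 = 20.09 N down at 2 m → arm 2 m, τ = 20.09 × 2 = 40.18 N·m clockwise.
Weight: 6.29 × 9.8 = 61.64 N down at 1.03 m → arm 1.03 m, τ = 61.64 × 1.03 = 63.49 N·m clockwise.
Bag of cement: 27.5 × 9.8 = 269.5 N down at 1.35 m → arm 1.35 m, τ = 269.5 × 1.35 = 363.8 N·m clockwise.
Net moment of the loads = 1861 N·m clockwise.
The upward force F acts at the right end, arm 3.27 m, giving F × 3.27 counterclockwise.
Setting net torque to zero: F × 3.27 = 1861 → F = 1861 / 3.27 = 569 N.

F ≈ 569 N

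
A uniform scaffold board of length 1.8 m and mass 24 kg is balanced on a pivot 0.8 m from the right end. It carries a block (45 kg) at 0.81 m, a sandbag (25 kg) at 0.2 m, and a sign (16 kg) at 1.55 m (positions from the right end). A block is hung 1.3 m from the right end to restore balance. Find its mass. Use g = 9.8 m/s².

m ≈ 0.3 kg

Sum moments about the pivot (at 0.8 m from the right end) (the support reaction has zero arm there).
Beam weight: 24 × 9.8 = 235.2 N down at 0.9 m → arm 0.1 m, τ = 235.2 × 0.1 = 23.52 N·m counterclockwise.
Block: 45 × 9.8 = 441 N down at 0.81 m → arm 0.01 m, τ = 441 × 0.01 = 4.41 N·m counterclockwise.
Sandbag: 25 × 9.8 = 245 N down at 0.2 m → arm 0.6 m, τ = 245 × 0.6 = 147 N·m clockwise.
Sign: 16 × 9.8 = 156.8 N down at 1.55 m → arm 0.75 m, τ = 156.8 × 0.75 = 117.6 N·m counterclockwise.
Net moment of known loads = 1.47 N·m clockwise.
An unknown mass m at 1.3 m has arm 0.5 m; its moment is m·g·0.5 counterclockwise.
Στ = 0 ⇒ m × 9.8 × 0.5 = 1.47 ⇒ m = 1.47 / (9.8 × 0.5) = 0.3 kg.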